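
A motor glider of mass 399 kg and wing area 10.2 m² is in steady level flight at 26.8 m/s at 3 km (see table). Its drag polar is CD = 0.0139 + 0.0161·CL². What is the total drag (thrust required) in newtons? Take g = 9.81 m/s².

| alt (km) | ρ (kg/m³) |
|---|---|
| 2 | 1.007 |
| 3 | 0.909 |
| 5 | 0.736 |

At 3 km, from the table: ρ = 0.909 kg/m³.
Level flight ⇒ L = W = m·g = 399 × 9.81 = 3914.2 N.
Dynamic pressure q = 0.5 × 0.909 × 26.8² = 326.4 Pa.
CL = 2W/(ρv²S) = 2×3914.2/(0.909×26.8²×10.2) = 1.176.
CD = 0.0139 + 0.0161 × 1.176² = 0.03615.
D = q·S·CD = 326.4 × 10.2 × 0.03615 = 120.4 N

D = 120 N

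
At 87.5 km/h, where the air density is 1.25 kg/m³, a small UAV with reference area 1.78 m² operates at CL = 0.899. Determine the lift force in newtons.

L = 591 N

Convert speed: v = 87.5 km/h ÷ 3.6 = 24.31 m/s.
L = ½ρv²S·CL = ½ × 1.25 × 24.31² × 1.78 × 0.899 = 591 N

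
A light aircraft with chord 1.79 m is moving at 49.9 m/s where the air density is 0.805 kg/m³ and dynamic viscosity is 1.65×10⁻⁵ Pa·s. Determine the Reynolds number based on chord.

Re = 4.36×10^6

Re = ρ·v·c/μ = 0.805 × 49.9 × 1.79 / (1.65×10⁻⁵) = 4.36×10^6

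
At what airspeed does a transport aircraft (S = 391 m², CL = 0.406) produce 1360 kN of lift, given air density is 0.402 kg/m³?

v = 206 m/s

L = ½ρv²S·CL ⇒ v = √(2L/(ρ·S·CL))
v = √(2 × 1.36×10^6 / (0.402 × 391 × 0.406)) = √42620 = 206 m/s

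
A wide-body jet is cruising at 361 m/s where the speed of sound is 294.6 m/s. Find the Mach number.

M = 1.23

M = v/a = 361 / 294.6 = 1.23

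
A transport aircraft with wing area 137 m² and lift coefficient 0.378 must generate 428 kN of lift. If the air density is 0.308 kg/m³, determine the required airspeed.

L = ½ρv²S·CL ⇒ v = √(2L/(ρ·S·CL))
v = √(2 × 4.28×10^5 / (0.308 × 137 × 0.378)) = √53670 = 232 m/s

v = 232 m/s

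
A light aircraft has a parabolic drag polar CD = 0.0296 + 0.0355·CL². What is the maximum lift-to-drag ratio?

(L/D)max = 15.4

For CD = CD0 + K·CL², (L/D)max occurs at CL* = √(CD0/K) and equals 1/(2√(K·CD0)).
(L/D)max = 1/(2√(0.0355 × 0.0296)) = 1/(2 × 0.03242) = 15.4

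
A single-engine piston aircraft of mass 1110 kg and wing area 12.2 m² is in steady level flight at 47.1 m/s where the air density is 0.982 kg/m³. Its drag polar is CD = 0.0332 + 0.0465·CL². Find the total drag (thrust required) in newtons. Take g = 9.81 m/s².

Level flight ⇒ L = W = m·g = 1110 × 9.81 = 10889 N.
q = ½ρv² = ½ × 0.982 × 47.1² = 1089 Pa.
CL = 2W/(ρv²S) = 2×10889/(0.982×47.1²×12.2) = 0.8194.
CD = 0.0332 + 0.0465 × 0.8194² = 0.06442.
D = q·S·CD = 1089 × 12.2 × 0.06442 = 856.1 N

D = 856 N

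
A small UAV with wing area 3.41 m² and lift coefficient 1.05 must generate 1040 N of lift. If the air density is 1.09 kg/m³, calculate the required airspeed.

v = 23.1 m/s

L = ½ρv²S·CL ⇒ v = √(2L/(ρ·S·CL))
v = √(2 × 1040 / (1.09 × 3.41 × 1.05)) = √533 = 23.1 m/s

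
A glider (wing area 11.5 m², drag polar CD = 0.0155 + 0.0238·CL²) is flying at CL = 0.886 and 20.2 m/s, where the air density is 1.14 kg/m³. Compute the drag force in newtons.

D = 91.4 N

CD = 0.0155 + 0.0238 × 0.886² = 0.03418
D = ½ρv²S·CD = ½ × 1.14 × 20.2² × 11.5 × 0.03418 = 91.4 N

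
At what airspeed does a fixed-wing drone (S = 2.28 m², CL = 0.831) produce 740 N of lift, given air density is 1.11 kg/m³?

v = 26.5 m/s

L = ½ρv²S·CL ⇒ v = √(2L/(ρ·S·CL))
v = √(2 × 740 / (1.11 × 2.28 × 0.831)) = √703.7 = 26.5 m/s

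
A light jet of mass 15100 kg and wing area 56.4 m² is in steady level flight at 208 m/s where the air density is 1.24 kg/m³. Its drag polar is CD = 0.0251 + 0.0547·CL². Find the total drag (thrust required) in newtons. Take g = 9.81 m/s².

Level flight ⇒ L = W = m·g = 15100 × 9.81 = 1.4813×10^5 N.
q = ½ρv² = ½ × 1.24 × 208² = 26820 Pa.
CL = W/(q·S) = 1.4813×10^5 / (26820 × 56.4) = 0.09791.
CD = 0.0251 + 0.0547 × 0.09791² = 0.02562.
D = q·S·CD = 26820 × 56.4 × 0.02562 = 38770 N

D = 38800 N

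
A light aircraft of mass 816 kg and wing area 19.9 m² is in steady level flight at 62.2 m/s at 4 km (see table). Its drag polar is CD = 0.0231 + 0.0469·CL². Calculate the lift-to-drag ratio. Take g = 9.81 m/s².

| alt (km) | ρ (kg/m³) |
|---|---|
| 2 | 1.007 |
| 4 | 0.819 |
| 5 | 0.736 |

L/D = 9.72

At 4 km, from the table: ρ = 0.819 kg/m³.
Level flight ⇒ L = W = m·g = 816 × 9.81 = 8005 N.
q = ½ρv² = ½ × 0.819 × 62.2² = 1584 Pa.
CL = 2W/(ρv²S) = 2×8005/(0.819×62.2²×19.9) = 0.2539.
CD = 0.0231 + 0.0469 × 0.2539² = 0.02612.
L/D = CL/CD = 0.2539 / 0.02612 = 9.72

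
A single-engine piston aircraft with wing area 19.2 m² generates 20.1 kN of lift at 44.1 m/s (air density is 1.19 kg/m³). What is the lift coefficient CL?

From L = ½ρv²S·CL, rearranging gives CL = 2L/(ρv²S).
CL = 2 × 20100 / (1.19 × 44.1² × 19.2) = 0.905

CL = 0.905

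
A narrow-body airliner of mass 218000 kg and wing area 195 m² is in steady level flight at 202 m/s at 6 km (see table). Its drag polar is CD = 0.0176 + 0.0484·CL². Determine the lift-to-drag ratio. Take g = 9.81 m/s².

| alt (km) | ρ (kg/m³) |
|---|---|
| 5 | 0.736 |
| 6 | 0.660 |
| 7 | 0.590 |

L/D = 16.4

At 6 km, from the table: ρ = 0.660 kg/m³.
In steady level flight, lift balances weight: W = mg = 218000 × 9.81 = 2.1386×10^6 N.
q = ½ρv² = ½ × 0.66 × 202² = 13470 Pa.
CL = 2W/(ρv²S) = 2×2.1386×10^6/(0.66×202²×195) = 0.8145.
CD = 0.0176 + 0.0484 × 0.8145² = 0.04971.
L/D = CL/CD = 0.8145 / 0.04971 = 16.4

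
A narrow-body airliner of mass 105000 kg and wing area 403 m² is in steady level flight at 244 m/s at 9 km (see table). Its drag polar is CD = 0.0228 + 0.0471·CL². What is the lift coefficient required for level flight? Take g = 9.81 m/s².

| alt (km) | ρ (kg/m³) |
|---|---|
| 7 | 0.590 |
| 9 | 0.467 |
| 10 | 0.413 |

CL = 0.184

At 9 km, from the table: ρ = 0.467 kg/m³.
In steady level flight, lift balances weight: W = mg = 105000 × 9.81 = 1.03×10^6 N.
Dynamic pressure q = 0.5 × 0.467 × 244² = 13900 Pa.
CL = W/(q·S) = 1.03×10^6 / (13900 × 403) = 0.1839.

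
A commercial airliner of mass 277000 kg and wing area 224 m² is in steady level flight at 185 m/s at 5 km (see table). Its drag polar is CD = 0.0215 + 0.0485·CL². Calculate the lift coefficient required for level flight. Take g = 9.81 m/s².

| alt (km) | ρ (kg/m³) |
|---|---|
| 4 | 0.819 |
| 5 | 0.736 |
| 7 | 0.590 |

CL = 0.963

At 5 km, from the table: ρ = 0.736 kg/m³.
Weight W = mg = 277000 × 9.81 = 2.7174×10^6 N; in level flight L = W.
q = ½ρv² = ½ × 0.736 × 185² = 12590 Pa.
Required CL = L/(qS) = 2.7174×10^6/(12590·224) = 0.9632.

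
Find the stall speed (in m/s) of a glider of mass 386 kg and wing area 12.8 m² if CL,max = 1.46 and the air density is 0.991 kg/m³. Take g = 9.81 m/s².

Stall occurs when L = W at CL,max. W = mg = 386 × 9.81 = 3787 N.
From L = ½ρV²S·CL,max = W: V_stall = √(2W/(ρSCL,max)) = √(2·3787/(0.991·12.8·1.46))
V_stall = √408.9 = 20.2 m/s

V_stall = 20.2 m/s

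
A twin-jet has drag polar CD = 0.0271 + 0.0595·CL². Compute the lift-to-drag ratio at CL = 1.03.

CD = 0.0271 + 0.0595 × 1.03² = 0.09022
L/D = CL/CD = 1.03 / 0.09022 = 11.4

L/D = 11.4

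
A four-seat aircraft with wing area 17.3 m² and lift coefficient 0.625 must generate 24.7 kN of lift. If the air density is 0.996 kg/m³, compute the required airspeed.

L = ½ρv²S·CL ⇒ v = √(2L/(ρ·S·CL))
v = √(2 × 24700 / (0.996 × 17.3 × 0.625)) = √4587 = 67.7 m/s

v = 67.7 m/s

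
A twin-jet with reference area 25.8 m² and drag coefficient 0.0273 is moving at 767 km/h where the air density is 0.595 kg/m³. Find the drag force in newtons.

Convert speed: v = 767 km/h ÷ 3.6 = 213.1 m/s.
D = ½ρv²S·CD = ½ × 0.595 × 213.1² × 25.8 × 0.0273 = 9510 N ≈ 9.51 kN

D = 9510 N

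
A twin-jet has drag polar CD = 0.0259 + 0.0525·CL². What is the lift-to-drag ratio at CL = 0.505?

CD = 0.0259 + 0.0525 × 0.505² = 0.03929
L/D = CL/CD = 0.505 / 0.03929 = 12.9

L/D = 12.9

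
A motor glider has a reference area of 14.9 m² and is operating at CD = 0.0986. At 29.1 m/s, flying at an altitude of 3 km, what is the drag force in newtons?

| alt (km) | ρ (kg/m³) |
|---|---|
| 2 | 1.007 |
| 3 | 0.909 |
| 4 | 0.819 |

At 3 km, from the table: ρ = 0.909 kg/m³.
D = ½ρv²S·CD = ½ × 0.909 × 29.1² × 14.9 × 0.0986 = 565 N

D = 565 N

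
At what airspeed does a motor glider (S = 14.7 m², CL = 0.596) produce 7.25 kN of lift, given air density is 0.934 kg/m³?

L = ½ρv²S·CL ⇒ v = √(2L/(ρ·S·CL))
v = √(2 × 7250 / (0.934 × 14.7 × 0.596)) = √1772 = 42.1 m/s

v = 42.1 m/s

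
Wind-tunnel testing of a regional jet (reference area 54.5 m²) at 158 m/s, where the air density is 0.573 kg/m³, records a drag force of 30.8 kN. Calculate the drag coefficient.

From D = ½ρv²S·CD, rearranging gives CD = 2D/(ρv²S).
CD = 2 × 30800 / (0.573 × 158² × 54.5) = 0.079

CD = 0.079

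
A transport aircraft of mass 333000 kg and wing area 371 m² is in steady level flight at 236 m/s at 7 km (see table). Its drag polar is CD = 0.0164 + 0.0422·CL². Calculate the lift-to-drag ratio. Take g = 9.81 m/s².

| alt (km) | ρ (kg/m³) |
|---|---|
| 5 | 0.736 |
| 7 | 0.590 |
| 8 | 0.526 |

L/D = 18.8

At 7 km, from the table: ρ = 0.590 kg/m³.
Weight W = mg = 333000 × 9.81 = 3.2667×10^6 N; in level flight L = W.
Dynamic pressure q = 0.5 × 0.59 × 236² = 16430 Pa.
Required CL = L/(qS) = 3.2667×10^6/(16430·371) = 0.5359.
CD = 0.0164 + 0.0422 × 0.5359² = 0.02852.
L/D = CL/CD = 0.5359 / 0.02852 = 18.8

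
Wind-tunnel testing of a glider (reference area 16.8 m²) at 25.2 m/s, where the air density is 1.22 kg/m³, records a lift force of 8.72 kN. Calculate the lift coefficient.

CL = 1.34

From L = ½ρv²S·CL, rearranging gives CL = 2L/(ρv²S).
CL = 2 × 8720 / (1.22 × 25.2² × 16.8) = 1.34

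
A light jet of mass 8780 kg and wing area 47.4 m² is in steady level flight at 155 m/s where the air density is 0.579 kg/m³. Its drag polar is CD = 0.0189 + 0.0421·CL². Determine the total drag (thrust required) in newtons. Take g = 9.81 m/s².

Weight W = mg = 8780 × 9.81 = 86132 N; in level flight L = W.
Dynamic pressure q = 0.5 × 0.579 × 155² = 6955 Pa.
CL = 2W/(ρv²S) = 2×86132/(0.579×155²×47.4) = 0.2613.
CD = 0.0189 + 0.0421 × 0.2613² = 0.02177.
D = q·S·CD = 6955 × 47.4 × 0.02177 = 7178 N

D = 7180 N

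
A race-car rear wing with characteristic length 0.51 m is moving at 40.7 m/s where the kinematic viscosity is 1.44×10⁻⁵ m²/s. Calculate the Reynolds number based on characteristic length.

Re = v·c/ν = 40.7 × 0.51 / (1.44×10⁻⁵) = 1.44×10^6

Re = 1.44×10^6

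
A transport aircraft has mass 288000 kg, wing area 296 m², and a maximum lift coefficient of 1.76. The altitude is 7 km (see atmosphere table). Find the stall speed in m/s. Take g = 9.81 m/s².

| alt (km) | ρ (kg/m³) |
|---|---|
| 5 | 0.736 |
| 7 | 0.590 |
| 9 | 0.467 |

At 7 km, from the table: ρ = 0.590 kg/m³.
Weight W = mg = 288000 × 9.81 = 2.825×10^6 N.
V_stall = √(2W/(ρ·S·CL,max)) = √(2 × 2.825×10^6 / (0.59 × 296 × 1.76))
V_stall = √18380 = 136 m/s

V_stall = 136 m/s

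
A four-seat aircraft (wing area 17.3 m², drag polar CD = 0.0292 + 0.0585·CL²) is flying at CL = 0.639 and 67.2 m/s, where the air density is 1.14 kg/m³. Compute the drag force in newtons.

CD = 0.0292 + 0.0585 × 0.639² = 0.05309
D = ½ρv²S·CD = ½ × 1.14 × 67.2² × 17.3 × 0.05309 = 2360 N

D = 2360 N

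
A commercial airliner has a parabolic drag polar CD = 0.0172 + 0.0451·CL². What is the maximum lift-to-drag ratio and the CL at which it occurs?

(L/D)max = 18, at CL = 0.618

For CD = CD0 + K·CL², (L/D)max occurs at CL* = √(CD0/K) and equals 1/(2√(K·CD0)).
(L/D)max = 1/(2√(0.0451 × 0.0172)) = 1/(2 × 0.02785) = 18
CL* = √(0.0172/0.0451) = 0.618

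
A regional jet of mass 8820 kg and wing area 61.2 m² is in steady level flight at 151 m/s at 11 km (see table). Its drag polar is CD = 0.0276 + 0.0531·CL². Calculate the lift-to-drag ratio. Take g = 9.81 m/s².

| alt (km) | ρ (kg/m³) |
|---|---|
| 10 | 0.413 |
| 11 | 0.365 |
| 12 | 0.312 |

L/D = 10.1

At 11 km, from the table: ρ = 0.365 kg/m³.
In steady level flight, lift balances weight: W = mg = 8820 × 9.81 = 86524 N.
Dynamic pressure q = 0.5 × 0.365 × 151² = 4161 Pa.
CL = W/(q·S) = 86524 / (4161 × 61.2) = 0.3398.
CD = 0.0276 + 0.0531 × 0.3398² = 0.03373.
L/D = CL/CD = 0.3398 / 0.03373 = 10.1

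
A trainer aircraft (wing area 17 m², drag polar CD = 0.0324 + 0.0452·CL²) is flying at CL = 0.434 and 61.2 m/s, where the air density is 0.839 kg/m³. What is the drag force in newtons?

D = 1090 N

CD = 0.0324 + 0.0452 × 0.434² = 0.04091
D = ½ρv²S·CD = ½ × 0.839 × 61.2² × 17 × 0.04091 = 1090 N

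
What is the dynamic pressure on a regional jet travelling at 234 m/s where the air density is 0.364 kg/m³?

q = ½ρv² = ½ × 0.364 × 234² = 9970 Pa

q = 9970 Pa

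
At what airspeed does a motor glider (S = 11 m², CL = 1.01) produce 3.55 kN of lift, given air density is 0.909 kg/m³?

v = 26.5 m/s

L = ½ρv²S·CL ⇒ v = √(2L/(ρ·S·CL))
v = √(2 × 3550 / (0.909 × 11 × 1.01)) = √703 = 26.5 m/s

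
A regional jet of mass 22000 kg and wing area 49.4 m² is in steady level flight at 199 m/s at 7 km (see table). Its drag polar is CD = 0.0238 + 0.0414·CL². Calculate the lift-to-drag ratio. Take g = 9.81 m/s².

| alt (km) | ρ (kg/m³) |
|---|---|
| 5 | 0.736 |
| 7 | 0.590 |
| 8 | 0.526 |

At 7 km, from the table: ρ = 0.590 kg/m³.
Level flight ⇒ L = W = m·g = 22000 × 9.81 = 2.1582×10^5 N.
Dynamic pressure q = 0.5 × 0.59 × 199² = 11680 Pa.
CL = 2W/(ρv²S) = 2×2.1582×10^5/(0.59×199²×49.4) = 0.374.
CD = 0.0238 + 0.0414 × 0.374² = 0.02959.
L/D = CL/CD = 0.374 / 0.02959 = 12.6

L/D = 12.6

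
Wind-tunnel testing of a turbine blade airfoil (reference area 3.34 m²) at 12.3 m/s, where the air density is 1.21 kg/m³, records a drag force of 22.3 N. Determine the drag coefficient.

CD = 0.0729

From D = ½ρv²S·CD, rearranging gives CD = 2D/(ρv²S).
CD = 2 × 22.3 / (1.21 × 12.3² × 3.34) = 0.0729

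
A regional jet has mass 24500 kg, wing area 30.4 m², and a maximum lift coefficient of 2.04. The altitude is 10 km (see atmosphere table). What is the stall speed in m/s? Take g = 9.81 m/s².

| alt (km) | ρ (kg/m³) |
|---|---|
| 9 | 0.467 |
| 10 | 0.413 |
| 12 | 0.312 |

At 10 km, from the table: ρ = 0.413 kg/m³.
Weight W = mg = 24500 × 9.81 = 2.403×10^5 N.
From L = ½ρV²S·CL,max = W: V_stall = √(2W/(ρSCL,max)) = √(2·2.403×10^5/(0.413·30.4·2.04))
V_stall = √18770 = 137 m/s

V_stall = 137 m/s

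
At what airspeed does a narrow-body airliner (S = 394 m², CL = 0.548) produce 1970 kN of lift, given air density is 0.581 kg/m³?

v = 177 m/s

L = ½ρv²S·CL ⇒ v = √(2L/(ρ·S·CL))
v = √(2 × 1.97×10^6 / (0.581 × 394 × 0.548)) = √31410 = 177 m/s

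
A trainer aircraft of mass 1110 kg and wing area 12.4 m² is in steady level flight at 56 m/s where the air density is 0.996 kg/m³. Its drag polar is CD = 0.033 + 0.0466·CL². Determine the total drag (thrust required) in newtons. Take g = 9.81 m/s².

D = 924 N

Level flight ⇒ L = W = m·g = 1110 × 9.81 = 10889 N.
q = ½ρv² = ½ × 0.996 × 56² = 1562 Pa.
Required CL = L/(qS) = 10889/(1562·12.4) = 0.5623.
CD = 0.033 + 0.0466 × 0.5623² = 0.04773.
D = q·S·CD = 1562 × 12.4 × 0.04773 = 924.4 N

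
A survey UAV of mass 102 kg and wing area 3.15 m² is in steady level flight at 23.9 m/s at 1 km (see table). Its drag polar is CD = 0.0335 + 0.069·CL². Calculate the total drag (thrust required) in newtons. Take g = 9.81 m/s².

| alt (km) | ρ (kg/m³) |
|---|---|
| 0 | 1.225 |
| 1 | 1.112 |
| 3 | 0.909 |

At 1 km, from the table: ρ = 1.112 kg/m³.
Level flight ⇒ L = W = m·g = 102 × 9.81 = 1000.6 N.
q = ½ρv² = ½ × 1.112 × 23.9² = 317.6 Pa.
Required CL = L/(qS) = 1000.6/(317.6·3.15) = 1.
CD = 0.0335 + 0.069 × 1² = 0.1025.
D = q·S·CD = 317.6 × 3.15 × 0.1025 = 102.6 N

D = 103 N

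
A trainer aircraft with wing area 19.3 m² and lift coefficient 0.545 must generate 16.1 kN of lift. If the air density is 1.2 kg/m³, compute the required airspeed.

v = 50.5 m/s

L = ½ρv²S·CL ⇒ v = √(2L/(ρ·S·CL))
v = √(2 × 16100 / (1.2 × 19.3 × 0.545)) = √2551 = 50.5 m/s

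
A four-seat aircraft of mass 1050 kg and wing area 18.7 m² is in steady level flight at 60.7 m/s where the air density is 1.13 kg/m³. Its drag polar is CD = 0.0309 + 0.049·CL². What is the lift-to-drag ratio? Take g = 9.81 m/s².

In steady level flight, lift balances weight: W = mg = 1050 × 9.81 = 10300 N.
Dynamic pressure q = 0.5 × 1.13 × 60.7² = 2082 Pa.
CL = W/(q·S) = 10300 / (2082 × 18.7) = 0.2646.
CD = 0.0309 + 0.049 × 0.2646² = 0.03433.
L/D = CL/CD = 0.2646 / 0.03433 = 7.71

L/D = 7.71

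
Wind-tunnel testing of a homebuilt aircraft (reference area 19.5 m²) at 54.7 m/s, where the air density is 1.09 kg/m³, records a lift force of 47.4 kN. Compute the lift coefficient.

From L = ½ρv²S·CL, rearranging gives CL = 2L/(ρv²S).
CL = 2 × 47400 / (1.09 × 54.7² × 19.5) = 1.49

CL = 1.49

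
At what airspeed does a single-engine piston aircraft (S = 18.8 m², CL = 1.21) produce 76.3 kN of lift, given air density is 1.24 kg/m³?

L = ½ρv²S·CL ⇒ v = √(2L/(ρ·S·CL))
v = √(2 × 76300 / (1.24 × 18.8 × 1.21)) = √5410 = 73.6 m/s

v = 73.6 m/s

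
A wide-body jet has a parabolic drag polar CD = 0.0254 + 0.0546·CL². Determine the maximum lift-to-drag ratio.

(L/D)max = 13.4

For CD = CD0 + K·CL², (L/D)max occurs at CL* = √(CD0/K) and equals 1/(2√(K·CD0)).
(L/D)max = 1/(2√(0.0546 × 0.0254)) = 1/(2 × 0.03724) = 13.4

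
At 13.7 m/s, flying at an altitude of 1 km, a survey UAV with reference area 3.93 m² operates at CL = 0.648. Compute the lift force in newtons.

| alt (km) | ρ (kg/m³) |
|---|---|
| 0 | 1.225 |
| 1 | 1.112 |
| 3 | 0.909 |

At 1 km, from the table: ρ = 1.112 kg/m³.
L = ½ρv²S·CL = ½ × 1.112 × 13.7² × 3.93 × 0.648 = 266 N

L = 266 N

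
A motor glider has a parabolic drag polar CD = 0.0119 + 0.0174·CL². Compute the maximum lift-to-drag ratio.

(L/D)max = 34.7

For CD = CD0 + K·CL², (L/D)max occurs at CL* = √(CD0/K) and equals 1/(2√(K·CD0)).
(L/D)max = 1/(2√(0.0174 × 0.0119)) = 1/(2 × 0.01439) = 34.7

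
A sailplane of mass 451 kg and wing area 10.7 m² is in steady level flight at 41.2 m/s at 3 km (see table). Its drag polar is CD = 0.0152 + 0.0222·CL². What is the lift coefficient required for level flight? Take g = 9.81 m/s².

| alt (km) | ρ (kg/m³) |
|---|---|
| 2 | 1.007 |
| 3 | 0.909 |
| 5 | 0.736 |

CL = 0.536

At 3 km, from the table: ρ = 0.909 kg/m³.
Weight W = mg = 451 × 9.81 = 4424.3 N; in level flight L = W.
Dynamic pressure q = 0.5 × 0.909 × 41.2² = 771.5 Pa.
CL = W/(q·S) = 4424.3 / (771.5 × 10.7) = 0.536.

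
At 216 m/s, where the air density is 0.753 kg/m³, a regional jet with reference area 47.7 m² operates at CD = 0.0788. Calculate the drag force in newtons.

D = 66000 N

Dynamic pressure q = ½ρv² = ½ × 0.753 × 216² = 17570 Pa.
D = q·S·CD = 17570 × 47.7 × 0.0788 = 66000 N ≈ 66 kN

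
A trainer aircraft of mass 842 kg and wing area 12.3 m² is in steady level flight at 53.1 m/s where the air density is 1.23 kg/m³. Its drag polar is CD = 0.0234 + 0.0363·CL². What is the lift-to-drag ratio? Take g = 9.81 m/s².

L/D = 13.4

In steady level flight, lift balances weight: W = mg = 842 × 9.81 = 8260 N.
Dynamic pressure q = 0.5 × 1.23 × 53.1² = 1734 Pa.
Required CL = L/(qS) = 8260/(1734·12.3) = 0.3873.
CD = 0.0234 + 0.0363 × 0.3873² = 0.02884.
L/D = CL/CD = 0.3873 / 0.02884 = 13.4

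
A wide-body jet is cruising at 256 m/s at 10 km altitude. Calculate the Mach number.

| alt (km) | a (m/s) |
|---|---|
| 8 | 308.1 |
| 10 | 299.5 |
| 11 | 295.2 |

M = 0.855

At 10 km, from the table: a = 299.5 m/s.
M = v/a = 256 / 299.5 = 0.855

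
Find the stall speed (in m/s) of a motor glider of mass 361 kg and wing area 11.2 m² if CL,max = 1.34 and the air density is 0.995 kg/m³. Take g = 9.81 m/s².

V_stall = 21.8 m/s

Stall occurs when L = W at CL,max. W = mg = 361 × 9.81 = 3541 N.
V_stall = √(2W/(ρ·S·CL,max)) = √(2 × 3541 / (0.995 × 11.2 × 1.34))
V_stall = √474.3 = 21.8 m/s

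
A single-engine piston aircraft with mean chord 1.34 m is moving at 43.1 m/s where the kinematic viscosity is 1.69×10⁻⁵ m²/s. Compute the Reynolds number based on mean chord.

Re = v·c/ν = 43.1 × 1.34 / (1.69×10⁻⁵) = 3.42×10^6

Re = 3.42×10^6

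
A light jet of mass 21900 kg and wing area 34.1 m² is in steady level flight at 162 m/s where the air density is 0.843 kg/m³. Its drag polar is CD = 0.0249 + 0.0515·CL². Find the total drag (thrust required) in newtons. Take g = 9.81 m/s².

D = 15700 N

Level flight ⇒ L = W = m·g = 21900 × 9.81 = 2.1484×10^5 N.
Dynamic pressure q = 0.5 × 0.843 × 162² = 11060 Pa.
CL = 2W/(ρv²S) = 2×2.1484×10^5/(0.843×162²×34.1) = 0.5695.
CD = 0.0249 + 0.0515 × 0.5695² = 0.04161.
D = q·S·CD = 11060 × 34.1 × 0.04161 = 15690 N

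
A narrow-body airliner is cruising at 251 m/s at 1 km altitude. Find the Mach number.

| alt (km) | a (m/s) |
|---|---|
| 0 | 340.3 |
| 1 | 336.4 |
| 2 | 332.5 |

M = 0.746

At 1 km, from the table: a = 336.4 m/s.
M = v/a = 251 / 336.4 = 0.746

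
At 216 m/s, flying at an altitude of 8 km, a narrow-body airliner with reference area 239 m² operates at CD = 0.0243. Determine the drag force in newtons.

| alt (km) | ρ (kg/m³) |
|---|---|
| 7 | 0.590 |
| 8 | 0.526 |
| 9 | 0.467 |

D = 71300 N

At 8 km, from the table: ρ = 0.526 kg/m³.
D = ½ρv²S·CD = ½ × 0.526 × 216² × 239 × 0.0243 = 71300 N ≈ 71.3 kN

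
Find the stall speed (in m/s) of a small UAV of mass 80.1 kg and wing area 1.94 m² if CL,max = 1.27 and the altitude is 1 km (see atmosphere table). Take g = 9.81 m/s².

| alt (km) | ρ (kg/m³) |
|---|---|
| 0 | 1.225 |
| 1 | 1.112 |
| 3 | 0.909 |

At 1 km, from the table: ρ = 1.112 kg/m³.
Weight W = mg = 80.1 × 9.81 = 785.8 N.
V_stall = √(2W/(ρ·S·CL,max)) = √(2 × 785.8 / (1.112 × 1.94 × 1.27))
V_stall = √573.6 = 24 m/s

V_stall = 24 m/s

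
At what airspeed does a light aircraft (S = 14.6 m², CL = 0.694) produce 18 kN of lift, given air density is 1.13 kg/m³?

L = ½ρv²S·CL ⇒ v = √(2L/(ρ·S·CL))
v = √(2 × 18000 / (1.13 × 14.6 × 0.694)) = √3144 = 56.1 m/s

v = 56.1 m/s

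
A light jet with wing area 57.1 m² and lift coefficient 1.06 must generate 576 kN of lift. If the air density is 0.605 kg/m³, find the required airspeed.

L = ½ρv²S·CL ⇒ v = √(2L/(ρ·S·CL))
v = √(2 × 5.76×10^5 / (0.605 × 57.1 × 1.06)) = √31460 = 177 m/s

v = 177 m/s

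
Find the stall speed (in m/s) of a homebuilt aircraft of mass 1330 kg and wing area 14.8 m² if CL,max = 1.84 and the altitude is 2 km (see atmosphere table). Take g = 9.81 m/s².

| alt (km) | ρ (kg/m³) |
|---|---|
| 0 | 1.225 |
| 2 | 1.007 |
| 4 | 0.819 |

At 2 km, from the table: ρ = 1.007 kg/m³.
Stall occurs when L = W at CL,max. W = mg = 1330 × 9.81 = 13050 N.
V_stall = √(2W/(ρ·S·CL,max)) = √(2 × 13050 / (1.007 × 14.8 × 1.84))
V_stall = √951.6 = 30.8 m/s

V_stall = 30.8 m/s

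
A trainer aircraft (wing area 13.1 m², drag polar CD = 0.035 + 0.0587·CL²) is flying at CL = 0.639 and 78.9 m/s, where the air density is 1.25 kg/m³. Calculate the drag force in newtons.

CD = 0.035 + 0.0587 × 0.639² = 0.05897
D = ½ρv²S·CD = ½ × 1.25 × 78.9² × 13.1 × 0.05897 = 3010 N

D = 3010 N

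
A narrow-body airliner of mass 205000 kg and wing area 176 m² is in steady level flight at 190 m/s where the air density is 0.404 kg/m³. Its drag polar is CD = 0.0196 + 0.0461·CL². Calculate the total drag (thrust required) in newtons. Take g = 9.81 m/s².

D = 1.7×10^5 N

In steady level flight, lift balances weight: W = mg = 205000 × 9.81 = 2.011×10^6 N.
q = ½ρv² = ½ × 0.404 × 190² = 7292 Pa.
CL = 2W/(ρv²S) = 2×2.011×10^6/(0.404×190²×176) = 1.567.
CD = 0.0196 + 0.0461 × 1.567² = 0.1328.
D = q·S·CD = 7292 × 176 × 0.1328 = 1.704×10^5 N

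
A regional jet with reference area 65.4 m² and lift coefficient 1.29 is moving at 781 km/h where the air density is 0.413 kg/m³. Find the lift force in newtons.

Convert speed: v = 781 km/h ÷ 3.6 = 216.9 m/s.
L = ½ρv²S·CL = ½ × 0.413 × 216.9² × 65.4 × 1.29 = 8.2×10^5 N ≈ 820 kN

L = 8.2×10^5 N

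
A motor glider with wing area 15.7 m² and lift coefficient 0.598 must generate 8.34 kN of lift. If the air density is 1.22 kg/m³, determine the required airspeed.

v = 38.2 m/s

L = ½ρv²S·CL ⇒ v = √(2L/(ρ·S·CL))
v = √(2 × 8340 / (1.22 × 15.7 × 0.598)) = √1456 = 38.2 m/s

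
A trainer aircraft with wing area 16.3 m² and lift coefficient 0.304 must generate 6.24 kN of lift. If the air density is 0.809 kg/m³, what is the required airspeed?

v = 55.8 m/s

L = ½ρv²S·CL ⇒ v = √(2L/(ρ·S·CL))
v = √(2 × 6240 / (0.809 × 16.3 × 0.304)) = √3113 = 55.8 m/s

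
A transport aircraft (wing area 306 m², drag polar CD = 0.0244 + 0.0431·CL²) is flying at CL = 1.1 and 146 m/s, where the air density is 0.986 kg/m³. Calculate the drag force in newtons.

D = 2.46×10^5 N

CD = 0.0244 + 0.0431 × 1.1² = 0.07655
D = ½ρv²S·CD = ½ × 0.986 × 146² × 306 × 0.07655 = 2.46×10^5 N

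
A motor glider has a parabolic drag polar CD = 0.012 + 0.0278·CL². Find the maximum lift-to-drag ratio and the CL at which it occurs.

For CD = CD0 + K·CL², (L/D)max occurs at CL* = √(CD0/K) and equals 1/(2√(K·CD0)).
(L/D)max = 1/(2√(0.0278 × 0.012)) = 1/(2 × 0.01826) = 27.4
CL* = √(0.012/0.0278) = 0.657

(L/D)max = 27.4, at CL = 0.657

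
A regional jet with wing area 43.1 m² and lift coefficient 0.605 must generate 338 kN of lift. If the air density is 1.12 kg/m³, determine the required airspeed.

L = ½ρv²S·CL ⇒ v = √(2L/(ρ·S·CL))
v = √(2 × 3.38×10^5 / (1.12 × 43.1 × 0.605)) = √23150 = 152 m/s

v = 152 m/s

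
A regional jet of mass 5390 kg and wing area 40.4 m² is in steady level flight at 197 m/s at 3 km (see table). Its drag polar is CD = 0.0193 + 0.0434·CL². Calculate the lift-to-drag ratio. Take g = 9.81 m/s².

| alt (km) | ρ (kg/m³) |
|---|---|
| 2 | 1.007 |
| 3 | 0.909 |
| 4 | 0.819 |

L/D = 3.8

At 3 km, from the table: ρ = 0.909 kg/m³.
In steady level flight, lift balances weight: W = mg = 5390 × 9.81 = 52876 N.
Dynamic pressure q = 0.5 × 0.909 × 197² = 17640 Pa.
Required CL = L/(qS) = 52876/(17640·40.4) = 0.0742.
CD = 0.0193 + 0.0434 × 0.0742² = 0.01954.
L/D = CL/CD = 0.0742 / 0.01954 = 3.8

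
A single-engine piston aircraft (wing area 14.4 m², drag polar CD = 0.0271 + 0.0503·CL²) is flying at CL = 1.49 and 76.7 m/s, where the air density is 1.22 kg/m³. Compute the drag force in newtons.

D = 7170 N

CD = 0.0271 + 0.0503 × 1.49² = 0.1388
D = ½ρv²S·CD = ½ × 1.22 × 76.7² × 14.4 × 0.1388 = 7170 N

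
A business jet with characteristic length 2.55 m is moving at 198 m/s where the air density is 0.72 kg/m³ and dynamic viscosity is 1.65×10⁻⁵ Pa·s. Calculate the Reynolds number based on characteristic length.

Re = 2.2×10^7

Re = ρ·v·c/μ = 0.72 × 198 × 2.55 / (1.65×10⁻⁵) = 2.2×10^7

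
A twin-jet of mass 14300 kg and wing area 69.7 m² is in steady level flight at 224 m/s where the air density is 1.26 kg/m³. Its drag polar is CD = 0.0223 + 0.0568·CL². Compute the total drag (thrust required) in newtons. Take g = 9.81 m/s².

In steady level flight, lift balances weight: W = mg = 14300 × 9.81 = 1.4028×10^5 N.
q = ½ρv² = ½ × 1.26 × 224² = 31610 Pa.
CL = W/(q·S) = 1.4028×10^5 / (31610 × 69.7) = 0.06367.
CD = 0.0223 + 0.0568 × 0.06367² = 0.02253.
D = q·S·CD = 31610 × 69.7 × 0.02253 = 49640 N

D = 49600 N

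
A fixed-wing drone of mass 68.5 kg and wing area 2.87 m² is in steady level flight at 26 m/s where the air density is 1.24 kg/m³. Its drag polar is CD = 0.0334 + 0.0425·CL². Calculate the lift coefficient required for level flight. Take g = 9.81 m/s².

Level flight ⇒ L = W = m·g = 68.5 × 9.81 = 671.99 N.
Dynamic pressure q = 0.5 × 1.24 × 26² = 419.1 Pa.
Required CL = L/(qS) = 671.99/(419.1·2.87) = 0.5586.

CL = 0.559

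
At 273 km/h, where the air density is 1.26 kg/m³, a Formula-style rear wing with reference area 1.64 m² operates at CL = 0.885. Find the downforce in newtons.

L = 5260 N

Convert speed: v = 273 km/h ÷ 3.6 = 75.83 m/s.
Dynamic pressure q = ½ρv² = ½ × 1.26 × 75.83² = 3623 Pa.
L = q·S·CL = 3623 × 1.64 × 0.885 = 5260 N ≈ 5.26 kN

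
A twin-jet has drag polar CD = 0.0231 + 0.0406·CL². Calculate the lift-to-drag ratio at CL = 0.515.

CD = 0.0231 + 0.0406 × 0.515² = 0.03387
L/D = CL/CD = 0.515 / 0.03387 = 15.2

L/D = 15.2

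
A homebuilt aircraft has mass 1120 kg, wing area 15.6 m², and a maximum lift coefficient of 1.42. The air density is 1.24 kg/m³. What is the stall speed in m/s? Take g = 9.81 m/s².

Weight W = mg = 1120 × 9.81 = 10990 N.
From L = ½ρV²S·CL,max = W: V_stall = √(2W/(ρSCL,max)) = √(2·10990/(1.24·15.6·1.42))
V_stall = √800 = 28.3 m/s

V_stall = 28.3 m/s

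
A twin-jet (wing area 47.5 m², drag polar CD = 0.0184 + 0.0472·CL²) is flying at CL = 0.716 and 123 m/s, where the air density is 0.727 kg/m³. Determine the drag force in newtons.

D = 11100 N

CD = 0.0184 + 0.0472 × 0.716² = 0.0426
D = ½ρv²S·CD = ½ × 0.727 × 123² × 47.5 × 0.0426 = 11100 N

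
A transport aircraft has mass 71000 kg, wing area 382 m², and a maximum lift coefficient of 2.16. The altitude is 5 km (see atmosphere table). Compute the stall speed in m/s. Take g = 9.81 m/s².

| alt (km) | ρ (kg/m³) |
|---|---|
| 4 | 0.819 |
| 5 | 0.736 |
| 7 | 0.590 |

At 5 km, from the table: ρ = 0.736 kg/m³.
At stall, lift equals weight: L = W = m·g = 71000 × 9.81 = 6.965×10^5 N.
From L = ½ρV²S·CL,max = W: V_stall = √(2W/(ρSCL,max)) = √(2·6.965×10^5/(0.736·382·2.16))
V_stall = √2294 = 47.9 m/s

V_stall = 47.9 m/s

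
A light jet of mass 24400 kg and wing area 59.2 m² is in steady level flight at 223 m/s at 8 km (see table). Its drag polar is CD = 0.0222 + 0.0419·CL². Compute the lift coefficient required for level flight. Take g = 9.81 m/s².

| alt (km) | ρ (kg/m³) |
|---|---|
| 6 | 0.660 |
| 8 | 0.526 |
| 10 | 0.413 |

CL = 0.309

At 8 km, from the table: ρ = 0.526 kg/m³.
Level flight ⇒ L = W = m·g = 24400 × 9.81 = 2.3936×10^5 N.
q = ½ρv² = ½ × 0.526 × 223² = 13080 Pa.
CL = W/(q·S) = 2.3936×10^5 / (13080 × 59.2) = 0.3092.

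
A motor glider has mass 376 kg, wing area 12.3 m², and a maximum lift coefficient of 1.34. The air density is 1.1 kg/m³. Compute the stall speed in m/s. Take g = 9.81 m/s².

Weight W = mg = 376 × 9.81 = 3689 N.
From L = ½ρV²S·CL,max = W: V_stall = √(2W/(ρSCL,max)) = √(2·3689/(1.1·12.3·1.34))
V_stall = √406.9 = 20.2 m/s

V_stall = 20.2 m/s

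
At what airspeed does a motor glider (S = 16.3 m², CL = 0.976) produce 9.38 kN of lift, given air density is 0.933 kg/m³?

v = 35.6 m/s

L = ½ρv²S·CL ⇒ v = √(2L/(ρ·S·CL))
v = √(2 × 9380 / (0.933 × 16.3 × 0.976)) = √1264 = 35.6 m/s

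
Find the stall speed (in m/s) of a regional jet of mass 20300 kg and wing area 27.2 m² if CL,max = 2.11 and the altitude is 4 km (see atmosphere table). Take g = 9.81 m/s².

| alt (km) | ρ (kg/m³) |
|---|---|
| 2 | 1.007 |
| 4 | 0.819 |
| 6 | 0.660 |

V_stall = 92.1 m/s

At 4 km, from the table: ρ = 0.819 kg/m³.
Stall occurs when L = W at CL,max. W = mg = 20300 × 9.81 = 1.991×10^5 N.
From L = ½ρV²S·CL,max = W: V_stall = √(2W/(ρSCL,max)) = √(2·1.991×10^5/(0.819·27.2·2.11))
V_stall = √8473 = 92.1 m/s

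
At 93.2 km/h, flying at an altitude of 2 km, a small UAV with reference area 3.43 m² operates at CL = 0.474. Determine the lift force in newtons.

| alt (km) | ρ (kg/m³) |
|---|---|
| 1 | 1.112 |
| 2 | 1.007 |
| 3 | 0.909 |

At 2 km, from the table: ρ = 1.007 kg/m³.
Convert speed: v = 93.2 km/h ÷ 3.6 = 25.89 m/s.
L = ½ρv²S·CL = ½ × 1.007 × 25.89² × 3.43 × 0.474 = 549 N

L = 549 N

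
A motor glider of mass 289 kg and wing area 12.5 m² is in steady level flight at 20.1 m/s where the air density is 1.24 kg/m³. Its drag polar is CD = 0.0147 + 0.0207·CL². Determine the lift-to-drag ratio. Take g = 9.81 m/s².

L/D = 28.6

Weight W = mg = 289 × 9.81 = 2835.1 N; in level flight L = W.
q = ½ρv² = ½ × 1.24 × 20.1² = 250.5 Pa.
Required CL = L/(qS) = 2835.1/(250.5·12.5) = 0.9055.
CD = 0.0147 + 0.0207 × 0.9055² = 0.03167.
L/D = CL/CD = 0.9055 / 0.03167 = 28.6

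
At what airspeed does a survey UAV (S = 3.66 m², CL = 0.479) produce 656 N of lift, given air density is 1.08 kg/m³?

v = 26.3 m/s

L = ½ρv²S·CL ⇒ v = √(2L/(ρ·S·CL))
v = √(2 × 656 / (1.08 × 3.66 × 0.479)) = √692.9 = 26.3 m/s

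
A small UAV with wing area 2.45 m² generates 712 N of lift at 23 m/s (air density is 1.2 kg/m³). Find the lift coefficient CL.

From L = ½ρv²S·CL, rearranging gives CL = 2L/(ρv²S).
CL = 2 × 712 / (1.2 × 23² × 2.45) = 0.916

CL = 0.916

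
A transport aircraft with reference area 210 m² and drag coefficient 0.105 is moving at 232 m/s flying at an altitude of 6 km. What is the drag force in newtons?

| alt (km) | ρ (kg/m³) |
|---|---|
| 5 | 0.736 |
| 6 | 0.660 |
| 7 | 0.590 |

D = 3.92×10^5 N

At 6 km, from the table: ρ = 0.660 kg/m³.
Dynamic pressure q = ½ρv² = ½ × 0.66 × 232² = 17760 Pa.
D = q·S·CD = 17760 × 210 × 0.105 = 3.92×10^5 N ≈ 392 kN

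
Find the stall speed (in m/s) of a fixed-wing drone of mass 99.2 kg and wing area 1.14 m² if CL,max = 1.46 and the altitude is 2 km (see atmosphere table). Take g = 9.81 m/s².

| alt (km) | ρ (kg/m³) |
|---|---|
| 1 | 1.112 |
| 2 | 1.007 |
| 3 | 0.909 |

At 2 km, from the table: ρ = 1.007 kg/m³.
Weight W = mg = 99.2 × 9.81 = 973.2 N.
V_stall = √(2W/(ρ·S·CL,max)) = √(2 × 973.2 / (1.007 × 1.14 × 1.46))
V_stall = √1161 = 34.1 m/s

V_stall = 34.1 m/s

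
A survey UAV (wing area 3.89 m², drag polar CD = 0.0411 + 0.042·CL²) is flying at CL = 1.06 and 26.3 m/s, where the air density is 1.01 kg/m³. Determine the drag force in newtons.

CD = 0.0411 + 0.042 × 1.06² = 0.08829
D = ½ρv²S·CD = ½ × 1.01 × 26.3² × 3.89 × 0.08829 = 120 N

D = 120 N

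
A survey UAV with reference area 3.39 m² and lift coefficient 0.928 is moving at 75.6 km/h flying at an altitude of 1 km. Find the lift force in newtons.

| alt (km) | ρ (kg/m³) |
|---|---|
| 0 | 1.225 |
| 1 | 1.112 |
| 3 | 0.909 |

L = 771 N

At 1 km, from the table: ρ = 1.112 kg/m³.
Convert speed: v = 75.6 km/h ÷ 3.6 = 21 m/s.
Dynamic pressure q = ½ρv² = ½ × 1.112 × 21² = 245.2 Pa.
L = q·S·CL = 245.2 × 3.39 × 0.928 = 771 N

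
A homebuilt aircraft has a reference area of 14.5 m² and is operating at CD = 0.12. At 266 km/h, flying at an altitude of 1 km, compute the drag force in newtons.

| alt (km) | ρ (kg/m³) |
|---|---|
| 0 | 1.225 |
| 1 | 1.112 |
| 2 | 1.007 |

D = 5280 N

At 1 km, from the table: ρ = 1.112 kg/m³.
Convert speed: v = 266 km/h ÷ 3.6 = 73.89 m/s.
D = ½ρv²S·CD = ½ × 1.112 × 73.89² × 14.5 × 0.12 = 5280 N ≈ 5.28 kN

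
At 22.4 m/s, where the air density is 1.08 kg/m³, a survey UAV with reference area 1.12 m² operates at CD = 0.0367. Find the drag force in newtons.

Dynamic pressure q = ½ρv² = ½ × 1.08 × 22.4² = 271 Pa.
D = q·S·CD = 271 × 1.12 × 0.0367 = 11.1 N

D = 11.1 N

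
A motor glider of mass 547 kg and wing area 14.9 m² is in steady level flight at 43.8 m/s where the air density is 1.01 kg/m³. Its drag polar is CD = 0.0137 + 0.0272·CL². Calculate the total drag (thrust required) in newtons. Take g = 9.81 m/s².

In steady level flight, lift balances weight: W = mg = 547 × 9.81 = 5366.1 N.
Dynamic pressure q = 0.5 × 1.01 × 43.8² = 968.8 Pa.
CL = 2W/(ρv²S) = 2×5366.1/(1.01×43.8²×14.9) = 0.3717.
CD = 0.0137 + 0.0272 × 0.3717² = 0.01746.
D = q·S·CD = 968.8 × 14.9 × 0.01746 = 252 N

D = 252 N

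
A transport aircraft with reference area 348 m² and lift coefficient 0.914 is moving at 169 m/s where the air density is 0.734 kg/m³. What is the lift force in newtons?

L = 3.33×10^6 N

Dynamic pressure q = ½ρv² = ½ × 0.734 × 169² = 10480 Pa.
L = q·S·CL = 10480 × 348 × 0.914 = 3.33×10^6 N ≈ 3330 kN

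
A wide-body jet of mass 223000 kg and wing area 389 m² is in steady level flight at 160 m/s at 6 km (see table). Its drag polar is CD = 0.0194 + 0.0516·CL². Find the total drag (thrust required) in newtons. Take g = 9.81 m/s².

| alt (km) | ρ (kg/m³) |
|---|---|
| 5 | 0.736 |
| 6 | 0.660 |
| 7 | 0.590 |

At 6 km, from the table: ρ = 0.660 kg/m³.
Weight W = mg = 223000 × 9.81 = 2.1876×10^6 N; in level flight L = W.
Dynamic pressure q = 0.5 × 0.66 × 160² = 8448 Pa.
Required CL = L/(qS) = 2.1876×10^6/(8448·389) = 0.6657.
CD = 0.0194 + 0.0516 × 0.6657² = 0.04227.
D = q·S·CD = 8448 × 389 × 0.04227 = 1.389×10^5 N

D = 1.39×10^5 N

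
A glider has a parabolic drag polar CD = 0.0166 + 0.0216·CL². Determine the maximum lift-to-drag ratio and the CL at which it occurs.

For CD = CD0 + K·CL², (L/D)max occurs at CL* = √(CD0/K) and equals 1/(2√(K·CD0)).
(L/D)max = 1/(2√(0.0216 × 0.0166)) = 1/(2 × 0.01894) = 26.4
CL* = √(0.0166/0.0216) = 0.877

(L/D)max = 26.4, at CL = 0.877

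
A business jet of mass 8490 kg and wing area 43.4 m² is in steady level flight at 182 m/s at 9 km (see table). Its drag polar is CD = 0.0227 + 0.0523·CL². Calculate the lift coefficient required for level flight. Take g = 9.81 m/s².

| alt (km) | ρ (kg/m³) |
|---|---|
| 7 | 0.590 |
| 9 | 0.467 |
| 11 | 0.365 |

At 9 km, from the table: ρ = 0.467 kg/m³.
Level flight ⇒ L = W = m·g = 8490 × 9.81 = 83287 N.
q = ½ρv² = ½ × 0.467 × 182² = 7734 Pa.
Required CL = L/(qS) = 83287/(7734·43.4) = 0.2481.

CL = 0.248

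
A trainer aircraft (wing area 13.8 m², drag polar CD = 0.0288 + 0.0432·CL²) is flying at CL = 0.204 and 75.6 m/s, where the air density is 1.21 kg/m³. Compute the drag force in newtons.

D = 1460 N

CD = 0.0288 + 0.0432 × 0.204² = 0.0306
D = ½ρv²S·CD = ½ × 1.21 × 75.6² × 13.8 × 0.0306 = 1460 N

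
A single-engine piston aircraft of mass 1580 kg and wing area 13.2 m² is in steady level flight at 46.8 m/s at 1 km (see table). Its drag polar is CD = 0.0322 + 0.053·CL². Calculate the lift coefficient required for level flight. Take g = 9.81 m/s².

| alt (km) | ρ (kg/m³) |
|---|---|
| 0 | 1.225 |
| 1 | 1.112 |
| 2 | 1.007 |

At 1 km, from the table: ρ = 1.112 kg/m³.
In steady level flight, lift balances weight: W = mg = 1580 × 9.81 = 15500 N.
Dynamic pressure q = 0.5 × 1.112 × 46.8² = 1218 Pa.
CL = W/(q·S) = 15500 / (1218 × 13.2) = 0.9642.

CL = 0.964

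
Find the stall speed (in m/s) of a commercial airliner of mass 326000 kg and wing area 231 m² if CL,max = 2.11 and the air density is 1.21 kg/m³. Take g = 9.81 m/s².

Weight W = mg = 326000 × 9.81 = 3.198×10^6 N.
From L = ½ρV²S·CL,max = W: V_stall = √(2W/(ρSCL,max)) = √(2·3.198×10^6/(1.21·231·2.11))
V_stall = √10850 = 104 m/s

V_stall = 104 m/s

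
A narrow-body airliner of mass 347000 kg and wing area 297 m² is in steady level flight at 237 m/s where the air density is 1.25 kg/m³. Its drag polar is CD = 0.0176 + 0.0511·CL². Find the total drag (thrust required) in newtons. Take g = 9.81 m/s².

D = 2.4×10^5 N

Level flight ⇒ L = W = m·g = 347000 × 9.81 = 3.4041×10^6 N.
q = ½ρv² = ½ × 1.25 × 237² = 35110 Pa.
CL = W/(q·S) = 3.4041×10^6 / (35110 × 297) = 0.3265.
CD = 0.0176 + 0.0511 × 0.3265² = 0.02305.
D = q·S·CD = 35110 × 297 × 0.02305 = 2.403×10^5 N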